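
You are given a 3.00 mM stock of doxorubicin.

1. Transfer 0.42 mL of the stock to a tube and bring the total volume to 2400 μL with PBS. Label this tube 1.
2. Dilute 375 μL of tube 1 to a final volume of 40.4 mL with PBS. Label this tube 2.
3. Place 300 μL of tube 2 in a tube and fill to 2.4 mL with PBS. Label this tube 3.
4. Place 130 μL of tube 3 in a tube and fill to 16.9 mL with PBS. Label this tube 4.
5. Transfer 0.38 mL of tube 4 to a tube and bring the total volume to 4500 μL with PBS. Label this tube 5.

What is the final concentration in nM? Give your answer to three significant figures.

0.396 nM

Step 1: 0.42 mL brought to 2400 μL → factor 2.4/0.42 = 5.7143
Step 2: 375 μL brought to 40.4 mL → factor 40400/375 = 107.73
Step 3: 300 μL brought to 2.4 mL → factor 2400/300 = 8
Step 4: 130 μL brought to 16.9 mL → factor 16900/130 = 130
Step 5: 0.38 mL brought to 4500 μL → factor 4.5/0.38 = 11.842
Overall dilution factor = 5.7143 × 107.73 × 8 × 130 × 11.842 = 7.5818 × 10^6
Final = 3.00 mM / 7.5818 × 10^6 = 3.957 × 10^-7 mM = 0.396 nM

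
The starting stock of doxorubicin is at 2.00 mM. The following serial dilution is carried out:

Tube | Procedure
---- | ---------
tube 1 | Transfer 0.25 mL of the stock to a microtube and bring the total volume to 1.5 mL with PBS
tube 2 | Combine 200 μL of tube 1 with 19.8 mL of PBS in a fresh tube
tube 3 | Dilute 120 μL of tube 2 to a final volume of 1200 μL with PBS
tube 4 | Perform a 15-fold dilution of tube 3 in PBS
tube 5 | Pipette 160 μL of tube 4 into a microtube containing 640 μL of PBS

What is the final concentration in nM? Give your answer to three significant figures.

Step 1: 0.25 mL brought to 1.5 mL → factor 1.5/0.25 = 6
Step 2: 200 μL + 19.8 mL = 20000 μL total → factor 20000/200 = 100
Step 3: 120 μL brought to 1200 μL → factor 1200/120 = 10
Step 4: 15-fold → factor 15
Step 5: 160 μL + 640 μL = 800 μL total → factor 800/160 = 5
Overall dilution factor = 6 × 100 × 10 × 15 × 5 = 4.5 × 10^5
Final = 2.00 mM / 4.5 × 10^5 = 4.444 × 10^-6 mM = 4.44 nM

4.44 nM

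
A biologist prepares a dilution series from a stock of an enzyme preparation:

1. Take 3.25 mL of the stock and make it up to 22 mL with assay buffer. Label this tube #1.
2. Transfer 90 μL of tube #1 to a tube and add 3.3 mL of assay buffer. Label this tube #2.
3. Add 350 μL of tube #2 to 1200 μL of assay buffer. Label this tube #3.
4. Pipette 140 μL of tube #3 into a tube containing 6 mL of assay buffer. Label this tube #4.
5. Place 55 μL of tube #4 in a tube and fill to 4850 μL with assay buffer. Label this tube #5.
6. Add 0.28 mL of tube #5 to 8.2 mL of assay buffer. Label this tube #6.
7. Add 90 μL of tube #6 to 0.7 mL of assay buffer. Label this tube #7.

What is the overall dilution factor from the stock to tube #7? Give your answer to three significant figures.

1.16 × 10^9

Step 1: 3.25 mL brought to 22 mL → factor 22/3.25 = 6.7692
Step 2: 90 μL + 3.3 mL = 3390 μL total → factor 3390/90 = 37.667
Step 3: 350 μL + 1200 μL = 1550 μL total → factor 1550/350 = 4.4286
Step 4: 140 μL + 6 mL = 6140 μL total → factor 6140/140 = 43.857
Step 5: 55 μL brought to 4850 μL → factor 4850/55 = 88.182
Step 6: 0.28 mL + 8.2 mL = 8.48 mL total → factor 8.48/0.28 = 30.286
Step 7: 90 μL + 0.7 mL = 790 μL total → factor 790/90 = 8.7778
Overall dilution factor = 6.7692 × 37.667 × 4.4286 × 43.857 × 88.182 × 30.286 × 8.7778 = 1.1609 × 10^9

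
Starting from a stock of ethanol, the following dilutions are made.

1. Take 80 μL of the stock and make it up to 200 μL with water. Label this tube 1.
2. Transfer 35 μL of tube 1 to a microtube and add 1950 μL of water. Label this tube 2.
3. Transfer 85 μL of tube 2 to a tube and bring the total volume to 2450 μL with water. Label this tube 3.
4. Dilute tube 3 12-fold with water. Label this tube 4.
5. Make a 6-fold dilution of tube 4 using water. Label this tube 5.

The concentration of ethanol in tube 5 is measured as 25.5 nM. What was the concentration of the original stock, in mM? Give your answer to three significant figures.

Step 1: 80 μL brought to 200 μL → factor 200/80 = 2.5
Step 2: 35 μL + 1950 μL = 1985 μL total → factor 1985/35 = 56.714
Step 3: 85 μL brought to 2450 μL → factor 2450/85 = 28.824
Step 4: 12-fold → factor 12
Step 5: 6-fold → factor 6
Overall dilution factor = 2.5 × 56.714 × 28.824 × 12 × 6 = 2.9425 × 10^5
Stock = 25.5 nM × 2.9425 × 10^5 = 7.503 × 10^6 nM = 7.50 mM

7.50 mM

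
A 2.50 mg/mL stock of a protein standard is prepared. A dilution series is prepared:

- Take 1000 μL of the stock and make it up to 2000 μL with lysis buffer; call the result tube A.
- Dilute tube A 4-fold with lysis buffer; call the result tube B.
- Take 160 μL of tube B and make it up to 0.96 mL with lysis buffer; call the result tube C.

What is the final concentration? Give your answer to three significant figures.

0.0521 mg/mL

Step 1: 1000 μL brought to 2000 μL → factor 2000/1000 = 2
Step 2: 4-fold → factor 4
Step 3: 160 μL brought to 0.96 mL → factor 960/160 = 6
Overall dilution factor = 2 × 4 × 6 = 48
Final = 2.50 mg/mL / 48 = 0.0521 mg/mL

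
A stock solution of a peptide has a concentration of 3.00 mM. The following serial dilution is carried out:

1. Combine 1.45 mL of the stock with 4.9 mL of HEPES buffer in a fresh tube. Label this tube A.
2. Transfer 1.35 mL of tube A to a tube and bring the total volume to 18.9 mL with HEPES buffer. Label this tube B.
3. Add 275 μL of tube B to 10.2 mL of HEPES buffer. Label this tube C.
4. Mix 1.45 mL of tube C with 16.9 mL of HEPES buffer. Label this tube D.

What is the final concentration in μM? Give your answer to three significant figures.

0.102 μM

Step 1: 1.45 mL + 4.9 mL = 6.35 mL total → factor 6.35/1.45 = 4.3793
Step 2: 1.35 mL brought to 18.9 mL → factor 18.9/1.35 = 14
Step 3: 275 μL + 10.2 mL = 10475 μL total → factor 10475/275 = 38.091
Step 4: 1.45 mL + 16.9 mL = 18.35 mL total → factor 18.35/1.45 = 12.655
Overall dilution factor = 4.3793 × 14 × 38.091 × 12.655 = 29554
Final = 3.00 mM / 29554 = 0.0001015 mM = 0.102 μM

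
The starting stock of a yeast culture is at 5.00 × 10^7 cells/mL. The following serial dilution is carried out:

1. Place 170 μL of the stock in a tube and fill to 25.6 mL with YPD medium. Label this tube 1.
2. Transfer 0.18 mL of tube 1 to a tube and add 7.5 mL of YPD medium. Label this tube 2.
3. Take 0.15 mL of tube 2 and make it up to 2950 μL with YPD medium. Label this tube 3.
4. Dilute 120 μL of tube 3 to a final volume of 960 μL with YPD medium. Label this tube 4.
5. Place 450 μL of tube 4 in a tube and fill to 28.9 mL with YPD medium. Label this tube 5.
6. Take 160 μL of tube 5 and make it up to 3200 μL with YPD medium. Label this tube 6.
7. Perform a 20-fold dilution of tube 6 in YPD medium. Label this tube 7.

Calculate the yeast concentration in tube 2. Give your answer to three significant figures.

Step 1: 170 μL brought to 25.6 mL → factor 25600/170 = 150.59
Step 2: 0.18 mL + 7.5 mL = 7.68 mL total → factor 7.68/0.18 = 42.667
Dilution factor through tube 2 = 150.59 × 42.667 = 6425.1
[tube 2] = 5.00 × 10^7 cells/mL / 6425.1 = 7.78 × 10^3 cells/mL

7.78 × 10^3 cells/mL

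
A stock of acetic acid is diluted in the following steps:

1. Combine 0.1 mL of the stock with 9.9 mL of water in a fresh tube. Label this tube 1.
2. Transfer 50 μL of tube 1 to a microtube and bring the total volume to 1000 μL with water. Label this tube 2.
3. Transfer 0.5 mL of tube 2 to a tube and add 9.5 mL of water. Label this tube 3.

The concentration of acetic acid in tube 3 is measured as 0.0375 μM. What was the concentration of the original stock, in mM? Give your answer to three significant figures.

1.50 mM

Step 1: 0.1 mL + 9.9 mL = 10 mL total → factor 10/0.1 = 100
Step 2: 50 μL brought to 1000 μL → factor 1000/50 = 20
Step 3: 0.5 mL + 9.5 mL = 10 mL total → factor 10/0.5 = 20
Overall dilution factor = 100 × 20 × 20 = 40000
Stock = 0.0375 μM × 40000 = 1500 μM = 1.50 mM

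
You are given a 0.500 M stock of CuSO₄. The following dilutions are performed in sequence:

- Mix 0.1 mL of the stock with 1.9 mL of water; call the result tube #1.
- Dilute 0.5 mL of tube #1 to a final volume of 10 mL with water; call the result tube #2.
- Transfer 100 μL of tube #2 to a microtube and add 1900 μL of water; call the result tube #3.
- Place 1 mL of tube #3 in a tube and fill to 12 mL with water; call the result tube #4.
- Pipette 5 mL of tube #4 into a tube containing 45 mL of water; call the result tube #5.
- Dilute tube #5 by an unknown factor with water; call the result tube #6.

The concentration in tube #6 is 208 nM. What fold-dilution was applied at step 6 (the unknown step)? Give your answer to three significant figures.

2.50-fold

Step 1: 0.1 mL + 1.9 mL = 2 mL total → factor 2/0.1 = 20
Step 2: 0.5 mL brought to 10 mL → factor 10/0.5 = 20
Step 3: 100 μL + 1900 μL = 2000 μL total → factor 2000/100 = 20
Step 4: 1 mL brought to 12 mL → factor 12/1 = 12
Step 5: 5 mL + 45 mL = 50 mL total → factor 50/5 = 10
Step 6: unknown factor x
Product of known-step factors = 9.6 × 10^5
Overall factor = 0.500 M / (208 nM) = 2.4038 × 10^6
x = 2.4038 × 10^6 / 9.6 × 10^5 = 2.50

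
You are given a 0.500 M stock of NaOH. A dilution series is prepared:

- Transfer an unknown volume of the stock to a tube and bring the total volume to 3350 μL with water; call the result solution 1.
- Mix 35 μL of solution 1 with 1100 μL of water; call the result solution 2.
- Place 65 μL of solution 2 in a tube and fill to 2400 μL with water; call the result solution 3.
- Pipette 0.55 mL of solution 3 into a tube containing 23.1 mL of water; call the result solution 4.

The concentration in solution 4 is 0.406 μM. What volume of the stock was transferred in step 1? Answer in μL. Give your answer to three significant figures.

140 μL

Step 1: v brought to 3350 μL → factor = 3350 μL/v
Step 2: 35 μL + 1100 μL = 1135 μL total → factor 1135/35 = 32.429
Step 3: 65 μL brought to 2400 μL → factor 2400/65 = 36.923
Step 4: 0.55 mL + 23.1 mL = 23.65 mL total → factor 23.65/0.55 = 43
Product of known-step factors = 51487
Overall factor = 0.500 M / (0.406 μM) = 1.2315 × 10^6
Step-1 factor = 1.2315 × 10^6 / 51487 = 23.919
v = 3350 μL / 23.919 = 140 μL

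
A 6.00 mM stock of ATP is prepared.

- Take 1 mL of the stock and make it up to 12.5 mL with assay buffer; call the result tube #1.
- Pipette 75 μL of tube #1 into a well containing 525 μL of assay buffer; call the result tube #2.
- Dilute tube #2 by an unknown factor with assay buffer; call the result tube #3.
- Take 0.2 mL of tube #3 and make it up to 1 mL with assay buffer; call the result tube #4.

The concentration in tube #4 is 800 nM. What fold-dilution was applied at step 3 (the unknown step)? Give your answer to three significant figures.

Step 1: 1 mL brought to 12.5 mL → factor 12.5/1 = 12.5
Step 2: 75 μL + 525 μL = 600 μL total → factor 600/75 = 8
Step 3: unknown factor x
Step 4: 0.2 mL brought to 1 mL → factor 1/0.2 = 5
Product of known-step factors = 500
Overall factor = 6.00 mM / (800 nM) = 7500
x = 7500 / 500 = 15.0

15.0-fold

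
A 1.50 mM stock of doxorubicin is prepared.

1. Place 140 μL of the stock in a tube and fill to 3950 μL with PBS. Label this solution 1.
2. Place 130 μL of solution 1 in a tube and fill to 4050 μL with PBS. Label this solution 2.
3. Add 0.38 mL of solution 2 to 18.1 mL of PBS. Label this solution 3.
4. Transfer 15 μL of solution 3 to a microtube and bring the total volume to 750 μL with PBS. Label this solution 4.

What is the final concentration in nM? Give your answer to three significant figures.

0.702 nM

Step 1: 140 μL brought to 3950 μL → factor 3950/140 = 28.214
Step 2: 130 μL brought to 4050 μL → factor 4050/130 = 31.154
Step 3: 0.38 mL + 18.1 mL = 18.48 mL total → factor 18.48/0.38 = 48.632
Step 4: 15 μL brought to 750 μL → factor 750/15 = 50
Overall dilution factor = 28.214 × 31.154 × 48.632 × 50 = 2.1373 × 10^6
Final = 1.50 mM / 2.1373 × 10^6 = 7.018 × 10^-7 mM = 0.702 nM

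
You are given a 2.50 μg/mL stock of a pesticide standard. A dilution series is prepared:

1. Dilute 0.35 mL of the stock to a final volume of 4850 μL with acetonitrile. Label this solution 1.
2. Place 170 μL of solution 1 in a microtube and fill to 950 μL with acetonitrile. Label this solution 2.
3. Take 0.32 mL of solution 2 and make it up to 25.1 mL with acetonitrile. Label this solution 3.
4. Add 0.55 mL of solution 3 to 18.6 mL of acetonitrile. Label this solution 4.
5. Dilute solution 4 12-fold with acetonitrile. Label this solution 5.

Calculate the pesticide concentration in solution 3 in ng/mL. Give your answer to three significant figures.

Step 1: 0.35 mL brought to 4850 μL → factor 4.85/0.35 = 13.857
Step 2: 170 μL brought to 950 μL → factor 950/170 = 5.5882
Step 3: 0.32 mL brought to 25.1 mL → factor 25.1/0.32 = 78.438
Dilution factor through solution 3 = 13.857 × 5.5882 × 78.438 = 6074
[solution 3] = 2.50 μg/mL / 6074 = 0.0004116 μg/mL = 0.412 ng/mL

0.412 ng/mL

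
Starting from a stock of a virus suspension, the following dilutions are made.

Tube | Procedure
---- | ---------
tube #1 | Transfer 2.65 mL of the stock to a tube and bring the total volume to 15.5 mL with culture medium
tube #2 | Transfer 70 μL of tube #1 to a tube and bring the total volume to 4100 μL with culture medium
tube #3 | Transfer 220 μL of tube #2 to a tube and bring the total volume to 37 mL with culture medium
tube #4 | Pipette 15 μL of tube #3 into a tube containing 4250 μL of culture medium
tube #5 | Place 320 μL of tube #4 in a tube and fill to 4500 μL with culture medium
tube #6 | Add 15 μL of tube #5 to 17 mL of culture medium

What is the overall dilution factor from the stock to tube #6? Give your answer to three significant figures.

2.61 × 10^11

Step 1: 2.65 mL brought to 15.5 mL → factor 15.5/2.65 = 5.8491
Step 2: 70 μL brought to 4100 μL → factor 4100/70 = 58.571
Step 3: 220 μL brought to 37 mL → factor 37000/220 = 168.18
Step 4: 15 μL + 4250 μL = 4265 μL total → factor 4265/15 = 284.33
Step 5: 320 μL brought to 4500 μL → factor 4500/320 = 14.062
Step 6: 15 μL + 17 mL = 17015 μL total → factor 17015/15 = 1134.3
Overall dilution factor = 5.8491 × 58.571 × 168.18 × 284.33 × 14.062 × 1134.3 = 2.6133 × 10^11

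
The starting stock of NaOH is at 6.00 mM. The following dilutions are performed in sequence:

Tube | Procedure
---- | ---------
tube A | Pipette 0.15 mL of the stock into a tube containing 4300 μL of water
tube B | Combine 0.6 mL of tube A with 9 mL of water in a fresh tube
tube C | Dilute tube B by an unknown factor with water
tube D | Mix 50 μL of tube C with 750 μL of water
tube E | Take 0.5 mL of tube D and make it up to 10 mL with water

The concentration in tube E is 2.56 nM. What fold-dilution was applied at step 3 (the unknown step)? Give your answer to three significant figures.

15.4-fold

Step 1: 0.15 mL + 4300 μL = 4.45 mL total → factor 4.45/0.15 = 29.667
Step 2: 0.6 mL + 9 mL = 9.6 mL total → factor 9.6/0.6 = 16
Step 3: unknown factor x
Step 4: 50 μL + 750 μL = 800 μL total → factor 800/50 = 16
Step 5: 0.5 mL brought to 10 mL → factor 10/0.5 = 20
Product of known-step factors = 1.5189 × 10^5
Overall factor = 6.00 mM / (2.56 nM) = 2.3438 × 10^6
x = 2.3438 × 10^6 / 1.5189 × 10^5 = 15.4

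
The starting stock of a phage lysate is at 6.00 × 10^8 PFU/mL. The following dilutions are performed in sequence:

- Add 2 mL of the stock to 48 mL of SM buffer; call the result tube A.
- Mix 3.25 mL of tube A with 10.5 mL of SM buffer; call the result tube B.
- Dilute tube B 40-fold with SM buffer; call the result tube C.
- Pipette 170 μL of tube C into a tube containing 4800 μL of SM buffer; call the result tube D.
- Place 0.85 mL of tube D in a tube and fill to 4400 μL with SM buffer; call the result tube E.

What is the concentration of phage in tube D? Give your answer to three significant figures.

4.85 × 10^3 PFU/mL

Step 1: 2 mL + 48 mL = 50 mL total → factor 50/2 = 25
Step 2: 3.25 mL + 10.5 mL = 13.75 mL total → factor 13.75/3.25 = 4.2308
Step 3: 40-fold → factor 40
Step 4: 170 μL + 4800 μL = 4970 μL total → factor 4970/170 = 29.235
Dilution factor through tube D = 25 × 4.2308 × 40 × 29.235 = 1.2369 × 10^5
[tube D] = 6.00 × 10^8 PFU/mL / 1.2369 × 10^5 = 4.85 × 10^3 PFU/mL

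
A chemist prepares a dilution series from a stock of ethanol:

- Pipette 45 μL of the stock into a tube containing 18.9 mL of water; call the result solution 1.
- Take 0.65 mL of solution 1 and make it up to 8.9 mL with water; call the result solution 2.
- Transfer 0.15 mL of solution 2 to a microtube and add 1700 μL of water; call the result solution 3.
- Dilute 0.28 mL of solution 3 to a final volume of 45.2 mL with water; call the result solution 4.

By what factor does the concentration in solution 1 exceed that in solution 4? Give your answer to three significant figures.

2.73 × 10^4

Step 1: 45 μL + 18.9 mL = 18945 μL total → factor 18945/45 = 421
Step 2: 0.65 mL brought to 8.9 mL → factor 8.9/0.65 = 13.692
Step 3: 0.15 mL + 1700 μL = 1.85 mL total → factor 1.85/0.15 = 12.333
Step 4: 0.28 mL brought to 45.2 mL → factor 45.2/0.28 = 161.43
Dilution factor to solution 1 = 421; to solution 4 = 1.1477 × 10^7
[solution 1]/[solution 4] = (factor to solution 4)/(factor to solution 1) = 1.1477 × 10^7/421 = 2.73 × 10^4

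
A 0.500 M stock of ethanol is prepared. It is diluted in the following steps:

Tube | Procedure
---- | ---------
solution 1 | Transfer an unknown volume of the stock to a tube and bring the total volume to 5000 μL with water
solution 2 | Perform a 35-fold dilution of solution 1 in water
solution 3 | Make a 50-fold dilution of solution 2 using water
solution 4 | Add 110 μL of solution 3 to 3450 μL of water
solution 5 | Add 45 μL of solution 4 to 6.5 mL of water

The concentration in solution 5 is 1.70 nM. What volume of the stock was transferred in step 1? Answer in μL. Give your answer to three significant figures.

Step 1: v brought to 5000 μL → factor = 5000 μL/v
Step 2: 35-fold → factor 35
Step 3: 50-fold → factor 50
Step 4: 110 μL + 3450 μL = 3560 μL total → factor 3560/110 = 32.364
Step 5: 45 μL + 6.5 mL = 6545 μL total → factor 6545/45 = 145.44
Product of known-step factors = 8.2374 × 10^6
Overall factor = 0.500 M / (1.70 nM) = 2.9412 × 10^8
Step-1 factor = 2.9412 × 10^8 / 8.2374 × 10^6 = 35.705
v = 5000 μL / 35.705 = 140 μL

140 μL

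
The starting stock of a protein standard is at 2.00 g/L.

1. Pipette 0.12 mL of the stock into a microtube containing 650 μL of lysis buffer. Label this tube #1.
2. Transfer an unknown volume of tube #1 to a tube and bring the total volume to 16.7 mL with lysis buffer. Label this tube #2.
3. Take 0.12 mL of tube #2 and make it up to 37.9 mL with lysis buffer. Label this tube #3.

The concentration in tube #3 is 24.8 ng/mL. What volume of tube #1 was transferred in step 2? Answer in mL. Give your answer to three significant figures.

Step 1: 0.12 mL + 650 μL = 0.77 mL total → factor 0.77/0.12 = 6.4167
Step 2: v brought to 16.7 mL → factor = 16.7 mL/v
Step 3: 0.12 mL brought to 37.9 mL → factor 37.9/0.12 = 315.83
Product of known-step factors = 2026.6
Overall factor = 2.00 g/L / (24.8 ng/mL) = 80645
Step-2 factor = 80645 / 2026.6 = 39.793
v = 16.7 mL / 39.793 = 0.420 mL

0.420 mL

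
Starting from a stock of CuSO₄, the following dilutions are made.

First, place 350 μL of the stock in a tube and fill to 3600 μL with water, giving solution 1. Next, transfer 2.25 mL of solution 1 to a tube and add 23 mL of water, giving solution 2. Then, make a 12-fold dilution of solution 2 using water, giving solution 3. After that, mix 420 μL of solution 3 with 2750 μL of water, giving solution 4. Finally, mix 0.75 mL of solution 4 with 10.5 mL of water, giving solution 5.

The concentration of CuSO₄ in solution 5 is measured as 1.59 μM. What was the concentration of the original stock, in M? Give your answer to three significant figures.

Step 1: 350 μL brought to 3600 μL → factor 3600/350 = 10.286
Step 2: 2.25 mL + 23 mL = 25.25 mL total → factor 25.25/2.25 = 11.222
Step 3: 12-fold → factor 12
Step 4: 420 μL + 2750 μL = 3170 μL total → factor 3170/420 = 7.5476
Step 5: 0.75 mL + 10.5 mL = 11.25 mL total → factor 11.25/0.75 = 15
Overall dilution factor = 10.286 × 11.222 × 12 × 7.5476 × 15 = 1.5682 × 10^5
Stock = 1.59 μM × 1.5682 × 10^5 = 2.493 × 10^5 μM = 0.249 M

0.249 M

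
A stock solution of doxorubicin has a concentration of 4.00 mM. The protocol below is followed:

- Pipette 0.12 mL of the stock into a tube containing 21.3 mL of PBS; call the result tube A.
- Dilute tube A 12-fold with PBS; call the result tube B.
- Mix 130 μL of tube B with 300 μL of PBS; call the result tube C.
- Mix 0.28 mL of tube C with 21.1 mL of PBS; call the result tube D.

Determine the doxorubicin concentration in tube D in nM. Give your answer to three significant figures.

Step 1: 0.12 mL + 21.3 mL = 21.42 mL total → factor 21.42/0.12 = 178.5
Step 2: 12-fold → factor 12
Step 3: 130 μL + 300 μL = 430 μL total → factor 430/130 = 3.3077
Step 4: 0.28 mL + 21.1 mL = 21.38 mL total → factor 21.38/0.28 = 76.357
Overall dilution factor = 178.5 × 12 × 3.3077 × 76.357 = 5.41 × 10^5
Final = 4.00 mM / 5.41 × 10^5 = 7.394 × 10^-6 mM = 7.39 nM

7.39 nM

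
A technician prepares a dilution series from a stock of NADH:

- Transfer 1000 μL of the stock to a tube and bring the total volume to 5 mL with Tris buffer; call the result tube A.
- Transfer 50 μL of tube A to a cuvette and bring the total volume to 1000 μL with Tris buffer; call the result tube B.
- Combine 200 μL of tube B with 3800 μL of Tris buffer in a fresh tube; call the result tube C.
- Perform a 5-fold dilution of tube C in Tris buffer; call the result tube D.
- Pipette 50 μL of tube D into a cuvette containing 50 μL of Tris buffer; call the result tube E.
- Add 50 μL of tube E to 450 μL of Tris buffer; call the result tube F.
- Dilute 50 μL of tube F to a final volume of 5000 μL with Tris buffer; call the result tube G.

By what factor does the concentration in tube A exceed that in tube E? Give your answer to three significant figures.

Step 1: 1000 μL brought to 5 mL → factor 5000/1000 = 5
Step 2: 50 μL brought to 1000 μL → factor 1000/50 = 20
Step 3: 200 μL + 3800 μL = 4000 μL total → factor 4000/200 = 20
Step 4: 5-fold → factor 5
Step 5: 50 μL + 50 μL = 100 μL total → factor 100/50 = 2
Dilution factor to tube A = 5; to tube E = 20000
[tube A]/[tube E] = (factor to tube E)/(factor to tube A) = 20000/5 = 4.00 × 10^3

4.00 × 10^3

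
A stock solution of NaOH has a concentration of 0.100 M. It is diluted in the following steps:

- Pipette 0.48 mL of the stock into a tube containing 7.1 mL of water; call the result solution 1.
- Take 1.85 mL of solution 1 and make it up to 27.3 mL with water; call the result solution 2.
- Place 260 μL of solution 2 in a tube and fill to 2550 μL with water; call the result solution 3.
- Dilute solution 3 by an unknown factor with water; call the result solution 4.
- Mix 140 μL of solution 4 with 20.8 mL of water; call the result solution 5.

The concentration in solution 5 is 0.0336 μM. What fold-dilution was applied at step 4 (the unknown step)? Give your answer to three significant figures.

Step 1: 0.48 mL + 7.1 mL = 7.58 mL total → factor 7.58/0.48 = 15.792
Step 2: 1.85 mL brought to 27.3 mL → factor 27.3/1.85 = 14.757
Step 3: 260 μL brought to 2550 μL → factor 2550/260 = 9.8077
Step 4: unknown factor x
Step 5: 140 μL + 20.8 mL = 20940 μL total → factor 20940/140 = 149.57
Product of known-step factors = 3.4185 × 10^5
Overall factor = 0.100 M / (0.0336 μM) = 2.9762 × 10^6
x = 2.9762 × 10^6 / 3.4185 × 10^5 = 8.71

8.71-fold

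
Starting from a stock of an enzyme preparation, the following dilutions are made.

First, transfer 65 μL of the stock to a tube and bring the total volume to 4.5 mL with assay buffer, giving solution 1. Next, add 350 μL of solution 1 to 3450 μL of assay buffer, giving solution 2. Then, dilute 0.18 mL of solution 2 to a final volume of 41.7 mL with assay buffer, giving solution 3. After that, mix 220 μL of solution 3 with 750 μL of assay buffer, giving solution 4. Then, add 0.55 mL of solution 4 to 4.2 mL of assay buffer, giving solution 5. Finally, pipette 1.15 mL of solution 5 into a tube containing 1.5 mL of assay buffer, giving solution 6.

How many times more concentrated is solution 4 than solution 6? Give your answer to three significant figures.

19.9

Step 1: 65 μL brought to 4.5 mL → factor 4500/65 = 69.231
Step 2: 350 μL + 3450 μL = 3800 μL total → factor 3800/350 = 10.857
Step 3: 0.18 mL brought to 41.7 mL → factor 41.7/0.18 = 231.67
Step 4: 220 μL + 750 μL = 970 μL total → factor 970/220 = 4.4091
Step 5: 0.55 mL + 4.2 mL = 4.75 mL total → factor 4.75/0.55 = 8.6364
Step 6: 1.15 mL + 1.5 mL = 2.65 mL total → factor 2.65/1.15 = 2.3043
Dilution factor to solution 4 = 7.6776 × 10^5; to solution 6 = 1.5279 × 10^7
[solution 4]/[solution 6] = (factor to solution 6)/(factor to solution 4) = 1.5279 × 10^7/7.6776 × 10^5 = 19.9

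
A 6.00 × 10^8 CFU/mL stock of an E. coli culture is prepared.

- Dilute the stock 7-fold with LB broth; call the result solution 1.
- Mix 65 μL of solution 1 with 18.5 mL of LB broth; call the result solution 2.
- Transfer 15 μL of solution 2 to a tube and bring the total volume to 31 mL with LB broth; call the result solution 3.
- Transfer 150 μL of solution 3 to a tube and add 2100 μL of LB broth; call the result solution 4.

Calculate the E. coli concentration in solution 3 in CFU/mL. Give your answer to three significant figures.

145 CFU/mL

Step 1: 7-fold → factor 7
Step 2: 65 μL + 18.5 mL = 18565 μL total → factor 18565/65 = 285.62
Step 3: 15 μL brought to 31 mL → factor 31000/15 = 2066.7
Dilution factor through solution 3 = 7 × 285.62 × 2066.7 = 4.1319 × 10^6
[solution 3] = 6.00 × 10^8 CFU/mL / 4.1319 × 10^6 = 145 CFU/mL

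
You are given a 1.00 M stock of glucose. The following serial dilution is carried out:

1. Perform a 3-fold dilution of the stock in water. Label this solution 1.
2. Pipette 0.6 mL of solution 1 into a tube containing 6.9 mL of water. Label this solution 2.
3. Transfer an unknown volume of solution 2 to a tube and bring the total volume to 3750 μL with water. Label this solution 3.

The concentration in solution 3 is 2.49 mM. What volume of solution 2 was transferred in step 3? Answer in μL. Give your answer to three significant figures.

Step 1: 3-fold → factor 3
Step 2: 0.6 mL + 6.9 mL = 7.5 mL total → factor 7.5/0.6 = 12.5
Step 3: v brought to 3750 μL → factor = 3750 μL/v
Product of known-step factors = 37.5
Overall factor = 1.00 M / (2.49 mM) = 401.61
Step-3 factor = 401.61 / 37.5 = 10.71
v = 3750 μL / 10.71 = 350 μL

350 μL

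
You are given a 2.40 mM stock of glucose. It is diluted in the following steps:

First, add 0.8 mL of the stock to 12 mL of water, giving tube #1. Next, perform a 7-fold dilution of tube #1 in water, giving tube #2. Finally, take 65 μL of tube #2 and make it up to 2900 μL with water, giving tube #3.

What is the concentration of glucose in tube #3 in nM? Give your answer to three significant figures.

Step 1: 0.8 mL + 12 mL = 12.8 mL total → factor 12.8/0.8 = 16
Step 2: 7-fold → factor 7
Step 3: 65 μL brought to 2900 μL → factor 2900/65 = 44.615
Overall dilution factor = 16 × 7 × 44.615 = 4996.9
Final = 2.40 mM / 4996.9 = 0.0004803 mM = 480 nM

480 nM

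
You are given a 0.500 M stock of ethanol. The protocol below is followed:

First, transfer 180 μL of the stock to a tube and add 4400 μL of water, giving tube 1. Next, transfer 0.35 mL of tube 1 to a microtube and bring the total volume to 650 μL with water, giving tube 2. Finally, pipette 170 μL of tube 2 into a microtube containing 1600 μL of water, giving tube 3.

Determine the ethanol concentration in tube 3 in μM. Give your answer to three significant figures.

Step 1: 180 μL + 4400 μL = 4580 μL total → factor 4580/180 = 25.444
Step 2: 0.35 mL brought to 650 μL → factor 0.65/0.35 = 1.8571
Step 3: 170 μL + 1600 μL = 1770 μL total → factor 1770/170 = 10.412
Overall dilution factor = 25.444 × 1.8571 × 10.412 = 492
Final = 0.500 M / 492 = 0.001016 M = 1.02 × 10^3 μM

1.02 × 10^3 μM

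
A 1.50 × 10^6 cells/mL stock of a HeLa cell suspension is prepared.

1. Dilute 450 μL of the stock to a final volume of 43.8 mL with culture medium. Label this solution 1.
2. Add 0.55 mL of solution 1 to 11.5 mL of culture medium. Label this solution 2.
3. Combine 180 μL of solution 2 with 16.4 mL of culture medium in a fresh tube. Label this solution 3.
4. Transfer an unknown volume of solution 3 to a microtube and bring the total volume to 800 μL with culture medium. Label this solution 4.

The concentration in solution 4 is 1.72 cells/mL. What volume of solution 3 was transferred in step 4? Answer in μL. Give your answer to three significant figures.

180 μL

Step 1: 450 μL brought to 43.8 mL → factor 43800/450 = 97.333
Step 2: 0.55 mL + 11.5 mL = 12.05 mL total → factor 12.05/0.55 = 21.909
Step 3: 180 μL + 16.4 mL = 16580 μL total → factor 16580/180 = 92.111
Step 4: v brought to 800 μL → factor = 800 μL/v
Product of known-step factors = 1.9643 × 10^5
Overall factor = 1.50 × 10^6 cells/mL / (1.72 cells/mL) = 8.7209 × 10^5
Step-4 factor = 8.7209 × 10^5 / 1.9643 × 10^5 = 4.4398
v = 800 μL / 4.4398 = 180 μL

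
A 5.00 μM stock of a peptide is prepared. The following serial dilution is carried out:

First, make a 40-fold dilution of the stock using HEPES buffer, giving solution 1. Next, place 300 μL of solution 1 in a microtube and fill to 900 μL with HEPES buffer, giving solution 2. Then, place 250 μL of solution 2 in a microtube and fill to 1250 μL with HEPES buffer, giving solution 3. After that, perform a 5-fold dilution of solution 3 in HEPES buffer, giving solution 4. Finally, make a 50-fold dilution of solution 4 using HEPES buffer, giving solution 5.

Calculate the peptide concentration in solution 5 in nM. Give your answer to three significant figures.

0.0333 nM

Step 1: 40-fold → factor 40
Step 2: 300 μL brought to 900 μL → factor 900/300 = 3
Step 3: 250 μL brought to 1250 μL → factor 1250/250 = 5
Step 4: 5-fold → factor 5
Step 5: 50-fold → factor 50
Dilution factor through solution 5 = 40 × 3 × 5 × 5 × 50 = 1.5 × 10^5
[solution 5] = 5.00 μM / 1.5 × 10^5 = 3.333 × 10^-5 μM = 0.0333 nM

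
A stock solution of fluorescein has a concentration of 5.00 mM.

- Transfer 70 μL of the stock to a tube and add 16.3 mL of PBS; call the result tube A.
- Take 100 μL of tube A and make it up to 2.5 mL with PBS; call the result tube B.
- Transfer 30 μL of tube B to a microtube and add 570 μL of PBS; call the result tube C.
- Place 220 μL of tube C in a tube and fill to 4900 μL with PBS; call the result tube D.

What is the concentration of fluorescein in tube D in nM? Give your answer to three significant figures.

1.92 nM

Step 1: 70 μL + 16.3 mL = 16370 μL total → factor 16370/70 = 233.86
Step 2: 100 μL brought to 2.5 mL → factor 2500/100 = 25
Step 3: 30 μL + 570 μL = 600 μL total → factor 600/30 = 20
Step 4: 220 μL brought to 4900 μL → factor 4900/220 = 22.273
Overall dilution factor = 233.86 × 25 × 20 × 22.273 = 2.6043 × 10^6
Final = 5.00 mM / 2.6043 × 10^6 = 1.920 × 10^-6 mM = 1.92 nM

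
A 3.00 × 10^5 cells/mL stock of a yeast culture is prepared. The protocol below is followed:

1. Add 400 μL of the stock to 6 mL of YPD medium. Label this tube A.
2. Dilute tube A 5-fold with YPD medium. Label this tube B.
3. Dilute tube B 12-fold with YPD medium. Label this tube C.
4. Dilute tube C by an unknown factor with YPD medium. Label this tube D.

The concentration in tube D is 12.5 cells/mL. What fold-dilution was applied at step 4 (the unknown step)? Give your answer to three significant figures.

Step 1: 400 μL + 6 mL = 6400 μL total → factor 6400/400 = 16
Step 2: 5-fold → factor 5
Step 3: 12-fold → factor 12
Step 4: unknown factor x
Product of known-step factors = 960
Overall factor = 3.00 × 10^5 cells/mL / (12.5 cells/mL) = 24000
x = 24000 / 960 = 25.0

25.0-fold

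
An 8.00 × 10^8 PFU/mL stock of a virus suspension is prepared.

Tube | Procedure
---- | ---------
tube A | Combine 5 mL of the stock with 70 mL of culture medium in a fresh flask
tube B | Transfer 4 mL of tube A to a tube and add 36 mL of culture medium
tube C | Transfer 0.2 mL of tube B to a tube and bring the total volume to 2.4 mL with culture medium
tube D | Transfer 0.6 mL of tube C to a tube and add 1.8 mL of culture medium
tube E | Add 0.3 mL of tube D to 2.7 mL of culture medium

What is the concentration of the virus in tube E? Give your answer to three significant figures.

Step 1: 5 mL + 70 mL = 75 mL total → factor 75/5 = 15
Step 2: 4 mL + 36 mL = 40 mL total → factor 40/4 = 10
Step 3: 0.2 mL brought to 2.4 mL → factor 2.4/0.2 = 12
Step 4: 0.6 mL + 1.8 mL = 2.4 mL total → factor 2.4/0.6 = 4
Step 5: 0.3 mL + 2.7 mL = 3 mL total → factor 3/0.3 = 10
Overall dilution factor = 15 × 10 × 12 × 4 × 10 = 72000
Final = 8.00 × 10^8 PFU/mL / 72000 = 1.11 × 10^4 PFU/mL

1.11 × 10^4 PFU/mL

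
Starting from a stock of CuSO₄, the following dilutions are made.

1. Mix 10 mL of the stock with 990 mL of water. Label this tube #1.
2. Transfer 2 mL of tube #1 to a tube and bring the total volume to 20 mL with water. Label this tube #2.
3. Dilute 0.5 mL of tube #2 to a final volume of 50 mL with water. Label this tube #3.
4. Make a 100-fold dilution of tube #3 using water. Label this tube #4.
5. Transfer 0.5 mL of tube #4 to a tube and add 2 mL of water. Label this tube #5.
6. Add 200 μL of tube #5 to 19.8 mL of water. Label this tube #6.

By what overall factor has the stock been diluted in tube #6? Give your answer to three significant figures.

Step 1: 10 mL + 990 mL = 1000 mL total → factor 1000/10 = 100
Step 2: 2 mL brought to 20 mL → factor 20/2 = 10
Step 3: 0.5 mL brought to 50 mL → factor 50/0.5 = 100
Step 4: 100-fold → factor 100
Step 5: 0.5 mL + 2 mL = 2.5 mL total → factor 2.5/0.5 = 5
Step 6: 200 μL + 19.8 mL = 20000 μL total → factor 20000/200 = 100
Overall dilution factor = 100 × 10 × 100 × 100 × 5 × 100 = 5 × 10^9

5.00 × 10^9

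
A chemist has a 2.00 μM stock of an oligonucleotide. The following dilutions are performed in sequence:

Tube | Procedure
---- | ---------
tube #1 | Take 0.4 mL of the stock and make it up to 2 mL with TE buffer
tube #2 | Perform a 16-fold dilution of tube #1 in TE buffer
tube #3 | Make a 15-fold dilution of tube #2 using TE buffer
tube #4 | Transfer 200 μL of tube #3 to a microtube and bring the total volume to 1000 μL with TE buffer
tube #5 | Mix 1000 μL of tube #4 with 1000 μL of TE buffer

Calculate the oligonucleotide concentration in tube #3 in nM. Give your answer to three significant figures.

Step 1: 0.4 mL brought to 2 mL → factor 2/0.4 = 5
Step 2: 16-fold → factor 16
Step 3: 15-fold → factor 15
Dilution factor through tube #3 = 5 × 16 × 15 = 1200
[tube #3] = 2.00 μM / 1200 = 0.001667 μM = 1.67 nM

1.67 nM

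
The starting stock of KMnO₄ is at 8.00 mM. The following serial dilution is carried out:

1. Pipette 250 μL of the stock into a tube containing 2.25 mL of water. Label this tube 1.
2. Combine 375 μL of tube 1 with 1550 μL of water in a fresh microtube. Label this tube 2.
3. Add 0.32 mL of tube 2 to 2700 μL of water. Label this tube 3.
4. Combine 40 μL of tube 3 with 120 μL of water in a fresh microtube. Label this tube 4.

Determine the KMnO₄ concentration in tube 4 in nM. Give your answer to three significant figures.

Step 1: 250 μL + 2.25 mL = 2500 μL total → factor 2500/250 = 10
Step 2: 375 μL + 1550 μL = 1925 μL total → factor 1925/375 = 5.1333
Step 3: 0.32 mL + 2700 μL = 3.02 mL total → factor 3.02/0.32 = 9.4375
Step 4: 40 μL + 120 μL = 160 μL total → factor 160/40 = 4
Overall dilution factor = 10 × 5.1333 × 9.4375 × 4 = 1937.8
Final = 8.00 mM / 1937.8 = 0.004128 mM = 4.13 × 10^3 nM

4.13 × 10^3 nM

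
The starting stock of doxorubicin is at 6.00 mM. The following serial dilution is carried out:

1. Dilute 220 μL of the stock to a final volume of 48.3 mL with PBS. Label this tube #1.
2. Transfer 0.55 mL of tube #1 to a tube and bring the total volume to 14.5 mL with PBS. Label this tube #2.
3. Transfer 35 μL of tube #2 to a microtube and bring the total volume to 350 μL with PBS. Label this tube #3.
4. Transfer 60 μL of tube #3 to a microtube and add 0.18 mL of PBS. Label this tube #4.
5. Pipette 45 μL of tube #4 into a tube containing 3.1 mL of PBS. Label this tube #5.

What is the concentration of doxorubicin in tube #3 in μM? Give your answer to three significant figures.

0.104 μM

Step 1: 220 μL brought to 48.3 mL → factor 48300/220 = 219.55
Step 2: 0.55 mL brought to 14.5 mL → factor 14.5/0.55 = 26.364
Step 3: 35 μL brought to 350 μL → factor 350/35 = 10
Dilution factor through tube #3 = 219.55 × 26.364 × 10 = 57880
[tube #3] = 6.00 mM / 57880 = 0.0001037 mM = 0.104 μM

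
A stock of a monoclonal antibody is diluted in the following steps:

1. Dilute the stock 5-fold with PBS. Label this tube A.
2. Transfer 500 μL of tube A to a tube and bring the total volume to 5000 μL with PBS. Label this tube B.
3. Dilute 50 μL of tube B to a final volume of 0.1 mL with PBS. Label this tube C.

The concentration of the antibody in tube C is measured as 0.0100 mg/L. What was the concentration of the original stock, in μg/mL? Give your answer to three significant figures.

Step 1: 5-fold → factor 5
Step 2: 500 μL brought to 5000 μL → factor 5000/500 = 10
Step 3: 50 μL brought to 0.1 mL → factor 100/50 = 2
Overall dilution factor = 5 × 10 × 2 = 100
Stock = 0.0100 mg/L × 100 = 1.000 mg/L = 1.00 μg/mL

1.00 μg/mL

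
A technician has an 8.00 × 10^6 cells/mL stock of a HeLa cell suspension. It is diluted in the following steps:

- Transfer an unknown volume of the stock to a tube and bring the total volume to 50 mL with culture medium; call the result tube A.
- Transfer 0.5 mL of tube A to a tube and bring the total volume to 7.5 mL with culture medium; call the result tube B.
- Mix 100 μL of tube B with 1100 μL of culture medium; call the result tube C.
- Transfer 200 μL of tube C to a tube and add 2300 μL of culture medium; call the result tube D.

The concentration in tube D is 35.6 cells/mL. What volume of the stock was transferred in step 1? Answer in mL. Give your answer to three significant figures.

0.501 mL

Step 1: v brought to 50 mL → factor = 50 mL/v
Step 2: 0.5 mL brought to 7.5 mL → factor 7.5/0.5 = 15
Step 3: 100 μL + 1100 μL = 1200 μL total → factor 1200/100 = 12
Step 4: 200 μL + 2300 μL = 2500 μL total → factor 2500/200 = 12.5
Product of known-step factors = 2250
Overall factor = 8.00 × 10^6 cells/mL / (35.6 cells/mL) = 2.2472 × 10^5
Step-1 factor = 2.2472 × 10^5 / 2250 = 99.875
v = 50 mL / 99.875 = 0.501 mL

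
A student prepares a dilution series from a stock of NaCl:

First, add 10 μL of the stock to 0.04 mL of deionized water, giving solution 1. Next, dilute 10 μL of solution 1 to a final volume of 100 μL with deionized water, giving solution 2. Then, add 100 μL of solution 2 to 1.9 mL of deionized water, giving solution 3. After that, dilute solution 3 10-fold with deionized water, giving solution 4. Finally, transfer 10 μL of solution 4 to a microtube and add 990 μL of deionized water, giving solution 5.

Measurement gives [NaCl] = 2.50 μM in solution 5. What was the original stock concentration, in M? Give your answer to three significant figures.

Step 1: 10 μL + 0.04 mL = 50 μL total → factor 50/10 = 5
Step 2: 10 μL brought to 100 μL → factor 100/10 = 10
Step 3: 100 μL + 1.9 mL = 2000 μL total → factor 2000/100 = 20
Step 4: 10-fold → factor 10
Step 5: 10 μL + 990 μL = 1000 μL total → factor 1000/10 = 100
Overall dilution factor = 5 × 10 × 20 × 10 × 100 = 1 × 10^6
Stock = 2.50 μM × 1 × 10^6 = 2.500 × 10^6 μM = 2.50 M

2.50 M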